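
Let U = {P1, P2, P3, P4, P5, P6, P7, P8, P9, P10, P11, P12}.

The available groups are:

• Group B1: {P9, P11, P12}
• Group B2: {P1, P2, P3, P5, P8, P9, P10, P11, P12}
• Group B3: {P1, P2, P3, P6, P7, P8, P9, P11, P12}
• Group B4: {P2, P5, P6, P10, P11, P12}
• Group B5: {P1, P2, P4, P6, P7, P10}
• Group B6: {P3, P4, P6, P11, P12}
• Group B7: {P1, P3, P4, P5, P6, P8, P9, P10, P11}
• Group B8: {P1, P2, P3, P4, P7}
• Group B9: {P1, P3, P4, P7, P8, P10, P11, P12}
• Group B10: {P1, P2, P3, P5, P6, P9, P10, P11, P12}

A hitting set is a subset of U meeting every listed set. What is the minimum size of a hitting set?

2

The 2 elements {P1, P11} hit every group.
The groups B1, B8 are pairwise disjoint, so any hitting set needs a separate element for each — at least 2. Hence 2 is optimal.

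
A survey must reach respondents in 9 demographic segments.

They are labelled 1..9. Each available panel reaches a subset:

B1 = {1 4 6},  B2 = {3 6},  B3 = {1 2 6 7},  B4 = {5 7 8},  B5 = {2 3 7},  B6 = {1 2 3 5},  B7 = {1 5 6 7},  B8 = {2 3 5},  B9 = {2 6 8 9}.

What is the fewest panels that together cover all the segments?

4

Take {B1, B2, B7, B9}. Their union is {1, 2, 3, 4, 5, 6, 7, 8, 9}, which is all 9 segments.
No 3 of the 9 panels cover everything (all 84 combinations miss at least one segment), so 4 is optimal.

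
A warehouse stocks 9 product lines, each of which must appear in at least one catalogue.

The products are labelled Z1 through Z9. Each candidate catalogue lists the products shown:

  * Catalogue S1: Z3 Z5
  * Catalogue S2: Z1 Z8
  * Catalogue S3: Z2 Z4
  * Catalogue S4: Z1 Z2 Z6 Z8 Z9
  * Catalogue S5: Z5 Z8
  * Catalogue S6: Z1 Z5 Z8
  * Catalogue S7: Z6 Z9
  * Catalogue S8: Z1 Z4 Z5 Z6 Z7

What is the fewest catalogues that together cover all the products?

3

S1 and S4 and S8 together: S1 ∪ S4 ∪ S8 = {Z1, Z2, Z3, Z4, Z5, Z6, Z7, Z8, Z9} — every product is covered.
Only S1 contains Z3, so S1 is forced; the remaining 7 products need at least 2 more catalogues (each remaining catalogue adds at most 5) — so at least 3 catalogues are needed, and 3 is optimal.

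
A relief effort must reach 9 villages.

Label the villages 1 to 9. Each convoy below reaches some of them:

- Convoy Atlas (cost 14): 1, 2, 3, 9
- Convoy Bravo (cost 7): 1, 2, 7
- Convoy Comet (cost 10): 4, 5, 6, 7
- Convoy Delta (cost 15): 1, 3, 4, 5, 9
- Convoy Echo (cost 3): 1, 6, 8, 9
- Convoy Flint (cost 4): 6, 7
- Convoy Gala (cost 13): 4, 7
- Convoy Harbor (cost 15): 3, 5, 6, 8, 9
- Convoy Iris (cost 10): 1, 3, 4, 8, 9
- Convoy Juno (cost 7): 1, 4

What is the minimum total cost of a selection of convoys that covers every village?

Bravo, Delta, Echo together cover every village (Bravo ∪ Delta ∪ Echo = {1, 2, 3, 4, 5, 6, 7, 8, 9}); total cost 7 + 15 + 3 = 25.
The greedy pick Echo, Comet, Atlas costs 27; no covering selection beats 25.

25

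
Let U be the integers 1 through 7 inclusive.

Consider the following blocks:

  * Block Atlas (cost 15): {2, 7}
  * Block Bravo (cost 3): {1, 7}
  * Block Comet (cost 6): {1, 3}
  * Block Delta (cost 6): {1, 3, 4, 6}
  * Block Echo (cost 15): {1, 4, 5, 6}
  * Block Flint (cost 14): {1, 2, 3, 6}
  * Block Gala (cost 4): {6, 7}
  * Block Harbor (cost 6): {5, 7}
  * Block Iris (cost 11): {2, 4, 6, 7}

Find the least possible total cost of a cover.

23

Delta, Harbor, Iris together cover every element (Delta ∪ Harbor ∪ Iris = {1, 2, 3, 4, 5, 6, 7}); total cost 6 + 6 + 11 = 23.
The greedy pick Bravo, Delta, Harbor, Iris costs 26; no covering selection beats 23.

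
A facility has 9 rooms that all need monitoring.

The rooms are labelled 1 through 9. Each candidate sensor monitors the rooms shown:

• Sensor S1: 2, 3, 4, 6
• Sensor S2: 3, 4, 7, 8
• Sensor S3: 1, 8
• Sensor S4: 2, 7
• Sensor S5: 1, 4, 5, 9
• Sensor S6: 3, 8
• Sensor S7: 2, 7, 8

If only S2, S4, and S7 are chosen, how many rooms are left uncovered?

4

Union of S2, S4, S7 = {2, 3, 4, 7, 8}.
Not covered: 1, 5, 6, 9 — 4 rooms.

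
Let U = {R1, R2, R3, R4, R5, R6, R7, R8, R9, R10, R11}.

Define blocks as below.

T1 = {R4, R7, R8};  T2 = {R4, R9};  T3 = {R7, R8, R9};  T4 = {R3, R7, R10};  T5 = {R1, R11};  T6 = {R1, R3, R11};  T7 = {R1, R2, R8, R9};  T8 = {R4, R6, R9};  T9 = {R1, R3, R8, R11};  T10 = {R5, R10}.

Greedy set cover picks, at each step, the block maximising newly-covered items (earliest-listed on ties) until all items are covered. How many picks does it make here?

5

Greedy: pick T7 (covers 4 new) → pick T4 (covers 3 new) → pick T8 (covers 2 new) → pick T5 (covers 1 new) → pick T10 (covers 1 new). Total picks: 5.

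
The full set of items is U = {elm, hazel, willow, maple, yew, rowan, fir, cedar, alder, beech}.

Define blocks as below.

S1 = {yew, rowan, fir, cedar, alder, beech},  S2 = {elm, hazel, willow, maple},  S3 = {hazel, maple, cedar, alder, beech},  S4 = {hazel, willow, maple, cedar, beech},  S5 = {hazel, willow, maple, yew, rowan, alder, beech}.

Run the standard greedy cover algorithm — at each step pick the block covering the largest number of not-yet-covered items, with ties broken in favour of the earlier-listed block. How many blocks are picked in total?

3

Greedy: pick S5 (covers 7 new) → pick S1 (covers 2 new) → pick S2 (covers 1 new). Total picks: 3.
(The true minimum cover uses only 2 blocks, so greedy is not optimal here.)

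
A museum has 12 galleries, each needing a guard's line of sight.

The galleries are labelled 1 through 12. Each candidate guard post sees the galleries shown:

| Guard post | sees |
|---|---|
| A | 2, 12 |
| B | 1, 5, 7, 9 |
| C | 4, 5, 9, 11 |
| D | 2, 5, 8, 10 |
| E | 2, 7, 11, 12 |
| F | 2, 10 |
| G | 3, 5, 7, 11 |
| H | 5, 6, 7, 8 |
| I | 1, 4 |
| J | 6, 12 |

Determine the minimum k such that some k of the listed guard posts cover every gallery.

5

B and C and D and G and J together: B ∪ C ∪ D ∪ G ∪ J = {1, 2, 3, 4, 5, 6, 7, 8, 9, 10, 11, 12} — every gallery is covered.
No 4 of the 10 guard posts cover everything (all 210 combinations miss at least one gallery), so 5 is optimal.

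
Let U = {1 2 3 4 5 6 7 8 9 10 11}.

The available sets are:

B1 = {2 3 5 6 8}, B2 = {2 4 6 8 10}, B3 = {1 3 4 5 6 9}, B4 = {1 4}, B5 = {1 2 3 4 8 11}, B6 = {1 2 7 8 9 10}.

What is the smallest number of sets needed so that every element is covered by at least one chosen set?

3

B1, B5, and B6 cover everything between them: the union {1, 2, 3, 4, 5, 6, 7, 8, 9, 10, 11} is all of U.
Only B6 contains 7, so B6 is forced; the remaining 5 elements need at least 2 more sets (each remaining set adds at most 4) — so at least 3 sets are needed, and 3 is optimal.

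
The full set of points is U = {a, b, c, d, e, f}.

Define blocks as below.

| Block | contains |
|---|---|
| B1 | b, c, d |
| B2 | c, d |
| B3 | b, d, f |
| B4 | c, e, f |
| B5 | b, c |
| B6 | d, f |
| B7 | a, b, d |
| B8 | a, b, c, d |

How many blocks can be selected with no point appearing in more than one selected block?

B4, B7 are pairwise disjoint (B4={c,e,f}; B7={a,b,d}).
Every remaining block overlaps one of these, and no 3 of the listed blocks are pairwise disjoint, so 2 is the maximum.

2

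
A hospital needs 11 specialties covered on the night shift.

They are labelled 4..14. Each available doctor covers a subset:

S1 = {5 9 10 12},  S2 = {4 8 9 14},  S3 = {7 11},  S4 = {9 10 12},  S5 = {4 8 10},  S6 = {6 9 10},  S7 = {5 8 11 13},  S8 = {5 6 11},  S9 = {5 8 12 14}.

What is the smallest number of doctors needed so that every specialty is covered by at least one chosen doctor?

5

S2 and S3 and S4 and S6 and S7 together: S2 ∪ S3 ∪ S4 ∪ S6 ∪ S7 = {4, 5, 6, 7, 8, 9, 10, 11, 12, 13, 14} — every specialty is covered.
No 4 of the 9 doctors cover everything (all 126 combinations miss at least one specialty), so 5 is optimal.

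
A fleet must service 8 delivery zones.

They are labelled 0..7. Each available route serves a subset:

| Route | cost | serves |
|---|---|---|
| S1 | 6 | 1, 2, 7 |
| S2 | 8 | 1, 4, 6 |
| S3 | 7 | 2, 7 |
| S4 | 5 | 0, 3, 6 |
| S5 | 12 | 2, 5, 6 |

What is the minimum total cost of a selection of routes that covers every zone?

S1, S2, S4, S5 together cover every zone (S1 ∪ S2 ∪ S4 ∪ S5 = {0, 1, 2, 3, 4, 5, 6, 7}); total cost 6 + 8 + 5 + 12 = 31.
No covering selection has total cost below 31.

31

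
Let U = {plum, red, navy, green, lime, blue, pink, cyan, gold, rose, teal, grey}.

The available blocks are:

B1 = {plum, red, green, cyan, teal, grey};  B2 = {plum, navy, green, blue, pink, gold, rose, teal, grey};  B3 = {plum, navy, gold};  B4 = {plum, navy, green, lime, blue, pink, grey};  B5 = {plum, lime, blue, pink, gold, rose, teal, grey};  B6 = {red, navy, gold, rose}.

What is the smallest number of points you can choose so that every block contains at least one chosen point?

2

H = {plum, navy} meets every block (each contains at least one member of H), and |H| = 2.
No single point lies in every block, so at least 2 are needed and 2 is optimal.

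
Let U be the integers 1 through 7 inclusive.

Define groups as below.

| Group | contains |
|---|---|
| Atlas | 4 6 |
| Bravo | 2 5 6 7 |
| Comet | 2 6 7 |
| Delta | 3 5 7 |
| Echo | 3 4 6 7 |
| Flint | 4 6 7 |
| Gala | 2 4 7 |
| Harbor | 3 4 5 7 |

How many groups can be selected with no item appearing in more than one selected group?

2

Atlas, Delta are pairwise disjoint (Atlas={4,6}; Delta={3,5,7}).
Every remaining group overlaps one of these, and no 3 of the listed groups are pairwise disjoint, so 2 is the maximum.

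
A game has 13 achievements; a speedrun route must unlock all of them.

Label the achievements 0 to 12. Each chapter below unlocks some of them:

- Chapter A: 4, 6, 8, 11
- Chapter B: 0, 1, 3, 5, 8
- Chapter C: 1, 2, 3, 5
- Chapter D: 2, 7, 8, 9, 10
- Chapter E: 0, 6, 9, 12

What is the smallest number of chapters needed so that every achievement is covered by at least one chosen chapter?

4

Take {A, B, D, E}. Their union is {0, 1, 2, 3, 4, 5, 6, 7, 8, 9, 10, 11, 12}, which is all 13 achievements.
Only A contains 4, so A is forced; the remaining 9 achievements need at least 3 more chapters (each remaining chapter adds at most 4) — so at least 4 chapters are needed, and 4 is optimal.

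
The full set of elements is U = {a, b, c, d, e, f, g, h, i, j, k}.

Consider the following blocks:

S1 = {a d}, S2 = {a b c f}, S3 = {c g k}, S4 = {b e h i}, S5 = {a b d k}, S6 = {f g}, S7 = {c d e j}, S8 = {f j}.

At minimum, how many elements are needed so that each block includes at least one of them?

4

The 4 elements {b, d, f, k} hit every block.
The blocks S1, S3, S4, S8 are pairwise disjoint, so any hitting set needs a separate element for each — at least 4. Hence 4 is optimal.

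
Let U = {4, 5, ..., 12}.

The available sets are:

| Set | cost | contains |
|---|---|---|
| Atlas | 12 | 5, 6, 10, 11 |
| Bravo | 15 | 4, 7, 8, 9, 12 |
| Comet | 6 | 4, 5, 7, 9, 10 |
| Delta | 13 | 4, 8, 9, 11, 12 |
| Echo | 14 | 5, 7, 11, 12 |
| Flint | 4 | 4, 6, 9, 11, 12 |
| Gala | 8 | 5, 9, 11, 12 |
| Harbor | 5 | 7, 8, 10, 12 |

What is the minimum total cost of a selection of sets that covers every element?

Comet, Flint, Harbor together cover every element (Comet ∪ Flint ∪ Harbor = {4, 5, 6, 7, 8, 9, 10, 11, 12}); total cost 6 + 4 + 5 = 15.
No covering selection has total cost below 15.

15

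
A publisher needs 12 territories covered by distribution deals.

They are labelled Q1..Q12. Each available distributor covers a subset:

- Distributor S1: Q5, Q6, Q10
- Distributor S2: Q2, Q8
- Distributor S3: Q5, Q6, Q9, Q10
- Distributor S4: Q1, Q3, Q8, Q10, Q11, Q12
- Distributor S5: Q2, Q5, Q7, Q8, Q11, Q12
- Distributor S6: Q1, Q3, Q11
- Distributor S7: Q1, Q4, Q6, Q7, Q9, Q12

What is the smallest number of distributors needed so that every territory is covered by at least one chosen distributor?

3

Take {S4, S5, S7}. Their union is {Q1, Q2, Q3, Q4, Q5, Q6, Q7, Q8, Q9, Q10, Q11, Q12}, which is all 12 territories.
Only S7 contains Q4, so S7 is forced; the remaining 6 territories need at least 2 more distributors (each remaining distributor adds at most 4) — so at least 3 distributors are needed, and 3 is optimal.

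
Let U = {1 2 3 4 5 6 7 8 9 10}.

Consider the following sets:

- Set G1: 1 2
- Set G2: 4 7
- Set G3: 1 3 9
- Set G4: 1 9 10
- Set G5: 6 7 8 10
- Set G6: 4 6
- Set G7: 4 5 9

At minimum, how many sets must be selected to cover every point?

G1 and G3 and G5 and G7 together: G1 ∪ G3 ∪ G5 ∪ G7 = {1, 2, 3, 4, 5, 6, 7, 8, 9, 10} — every point is covered.
No 3 of the 7 sets cover everything (all 35 combinations miss at least one point), so 4 is optimal.

4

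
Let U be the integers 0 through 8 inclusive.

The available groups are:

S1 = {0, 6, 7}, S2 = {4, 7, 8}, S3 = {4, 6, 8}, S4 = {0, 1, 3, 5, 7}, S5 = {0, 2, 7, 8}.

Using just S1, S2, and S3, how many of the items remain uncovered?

4

Union of S1, S2, S3 = {0, 4, 6, 7, 8}.
Not covered: 1, 2, 3, 5 — 4 items.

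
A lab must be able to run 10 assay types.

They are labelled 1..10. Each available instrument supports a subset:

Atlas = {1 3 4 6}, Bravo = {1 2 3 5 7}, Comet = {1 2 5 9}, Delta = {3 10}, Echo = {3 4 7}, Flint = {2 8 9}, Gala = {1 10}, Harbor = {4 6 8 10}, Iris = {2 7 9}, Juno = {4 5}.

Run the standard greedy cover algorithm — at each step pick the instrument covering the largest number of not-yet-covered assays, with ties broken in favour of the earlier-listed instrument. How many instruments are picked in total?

3

Greedy: pick Bravo (covers 5 new) → pick Harbor (covers 4 new) → pick Comet (covers 1 new). Total picks: 3.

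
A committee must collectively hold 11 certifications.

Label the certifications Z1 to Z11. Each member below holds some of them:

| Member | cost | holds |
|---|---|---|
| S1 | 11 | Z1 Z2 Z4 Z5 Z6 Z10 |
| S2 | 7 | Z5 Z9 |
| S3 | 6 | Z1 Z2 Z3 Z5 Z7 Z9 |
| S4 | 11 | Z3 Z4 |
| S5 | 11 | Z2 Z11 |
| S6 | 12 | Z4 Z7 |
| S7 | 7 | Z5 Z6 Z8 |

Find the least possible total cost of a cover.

S1, S3, S5, S7 together cover every certification (S1 ∪ S3 ∪ S5 ∪ S7 = {Z1, Z2, Z3, Z4, Z5, Z6, Z7, Z8, Z9, Z10, Z11}); total cost 11 + 6 + 11 + 7 = 35.
No covering selection has total cost below 35.

35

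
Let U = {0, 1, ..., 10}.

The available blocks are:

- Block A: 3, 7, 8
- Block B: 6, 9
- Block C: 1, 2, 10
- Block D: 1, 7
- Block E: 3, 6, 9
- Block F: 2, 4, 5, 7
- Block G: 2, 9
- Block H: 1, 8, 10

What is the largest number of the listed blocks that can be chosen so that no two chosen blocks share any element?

B, F, H are pairwise disjoint (B={6,9}; F={2,4,5,7}; H={1,8,10}).
Every remaining block overlaps one of these, and no 4 of the listed blocks are pairwise disjoint, so 3 is the maximum.

3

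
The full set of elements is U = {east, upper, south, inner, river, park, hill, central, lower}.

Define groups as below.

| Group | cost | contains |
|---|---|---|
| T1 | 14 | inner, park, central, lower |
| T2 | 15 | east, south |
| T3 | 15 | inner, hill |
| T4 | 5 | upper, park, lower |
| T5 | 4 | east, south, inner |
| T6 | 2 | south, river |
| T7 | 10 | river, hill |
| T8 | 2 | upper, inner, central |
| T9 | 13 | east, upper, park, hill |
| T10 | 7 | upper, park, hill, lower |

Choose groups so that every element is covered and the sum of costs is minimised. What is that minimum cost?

15

T5, T6, T8, T10 together cover every element (T5 ∪ T6 ∪ T8 ∪ T10 = {east, upper, south, inner, river, park, hill, central, lower}); total cost 4 + 2 + 2 + 7 = 15.
No covering selection has total cost below 15.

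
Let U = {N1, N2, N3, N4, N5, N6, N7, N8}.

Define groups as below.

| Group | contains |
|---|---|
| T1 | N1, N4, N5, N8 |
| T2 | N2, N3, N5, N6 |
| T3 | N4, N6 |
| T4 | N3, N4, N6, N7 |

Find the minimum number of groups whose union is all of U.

T1, T2, and T4 cover everything between them: the union {N1, N2, N3, N4, N5, N6, N7, N8} is all of U.
Only T1 contains N1, so T1 is forced; the remaining 4 elements need at least 2 more groups (each remaining group adds at most 3) — so at least 3 groups are needed, and 3 is optimal.

3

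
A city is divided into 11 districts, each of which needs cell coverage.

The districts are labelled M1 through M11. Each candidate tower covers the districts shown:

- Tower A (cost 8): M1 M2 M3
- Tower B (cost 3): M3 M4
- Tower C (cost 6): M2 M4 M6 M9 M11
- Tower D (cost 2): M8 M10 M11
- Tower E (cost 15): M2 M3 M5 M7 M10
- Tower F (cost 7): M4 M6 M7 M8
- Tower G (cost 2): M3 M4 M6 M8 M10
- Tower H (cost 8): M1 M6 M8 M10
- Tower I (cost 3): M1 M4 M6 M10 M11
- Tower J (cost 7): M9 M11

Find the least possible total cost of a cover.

C, E, G, I together cover every district (C ∪ E ∪ G ∪ I = {M1, M2, M3, M4, M5, M6, M7, M8, M9, M10, M11}); total cost 6 + 15 + 2 + 3 = 26.
The greedy pick G, I, C, F, E costs 33; no covering selection beats 26.

26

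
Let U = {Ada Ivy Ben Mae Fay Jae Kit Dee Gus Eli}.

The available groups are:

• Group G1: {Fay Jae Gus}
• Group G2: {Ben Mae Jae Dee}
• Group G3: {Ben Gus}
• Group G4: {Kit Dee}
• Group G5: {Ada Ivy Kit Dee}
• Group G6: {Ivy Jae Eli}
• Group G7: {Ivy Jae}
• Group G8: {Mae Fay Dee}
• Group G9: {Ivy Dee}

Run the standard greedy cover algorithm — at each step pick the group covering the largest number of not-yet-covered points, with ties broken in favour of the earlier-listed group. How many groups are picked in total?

4

Greedy: pick G2 (covers 4 new) → pick G5 (covers 3 new) → pick G1 (covers 2 new) → pick G6 (covers 1 new). Total picks: 4.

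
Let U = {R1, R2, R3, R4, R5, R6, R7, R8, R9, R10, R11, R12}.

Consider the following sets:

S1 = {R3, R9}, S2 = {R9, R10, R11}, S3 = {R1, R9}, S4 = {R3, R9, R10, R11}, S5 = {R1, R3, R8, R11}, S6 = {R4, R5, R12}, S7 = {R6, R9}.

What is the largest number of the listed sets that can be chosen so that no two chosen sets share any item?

S5, S6, S7 are pairwise disjoint (S5={R1,R3,R8,R11}; S6={R4,R5,R12}; S7={R6,R9}).
Every remaining set overlaps one of these, and no 4 of the listed sets are pairwise disjoint, so 3 is the maximum.

3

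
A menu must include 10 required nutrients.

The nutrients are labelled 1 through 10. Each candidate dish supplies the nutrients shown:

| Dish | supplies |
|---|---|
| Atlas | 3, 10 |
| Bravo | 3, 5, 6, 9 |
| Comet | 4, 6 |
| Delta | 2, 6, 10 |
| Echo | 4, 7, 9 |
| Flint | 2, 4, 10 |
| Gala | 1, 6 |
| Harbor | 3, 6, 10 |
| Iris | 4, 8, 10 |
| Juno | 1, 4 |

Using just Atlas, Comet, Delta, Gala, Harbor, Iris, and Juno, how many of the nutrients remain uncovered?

3

Union of Atlas, Comet, Delta, Gala, Harbor, Iris, Juno = {1, 2, 3, 4, 6, 8, 10}.
Not covered: 5, 7, 9 — 3 nutrients.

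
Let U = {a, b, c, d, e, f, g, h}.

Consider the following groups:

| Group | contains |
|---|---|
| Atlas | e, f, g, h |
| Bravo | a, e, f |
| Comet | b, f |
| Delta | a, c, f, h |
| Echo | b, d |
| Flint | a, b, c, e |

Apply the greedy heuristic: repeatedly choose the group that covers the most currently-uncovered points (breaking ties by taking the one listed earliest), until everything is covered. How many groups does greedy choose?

3

Greedy: pick Atlas (covers 4 new) → pick Flint (covers 3 new) → pick Echo (covers 1 new). Total picks: 3.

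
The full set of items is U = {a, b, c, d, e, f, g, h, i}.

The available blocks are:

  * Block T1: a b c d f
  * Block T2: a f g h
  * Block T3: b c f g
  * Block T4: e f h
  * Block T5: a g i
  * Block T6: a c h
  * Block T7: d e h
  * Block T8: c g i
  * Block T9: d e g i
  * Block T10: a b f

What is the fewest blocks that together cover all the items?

3

Take {T6, T9, T10}. Their union is {a, b, c, d, e, f, g, h, i}, which is all 9 items.
No 2 of the 10 blocks cover everything (all 45 combinations miss at least one item), so 3 is optimal.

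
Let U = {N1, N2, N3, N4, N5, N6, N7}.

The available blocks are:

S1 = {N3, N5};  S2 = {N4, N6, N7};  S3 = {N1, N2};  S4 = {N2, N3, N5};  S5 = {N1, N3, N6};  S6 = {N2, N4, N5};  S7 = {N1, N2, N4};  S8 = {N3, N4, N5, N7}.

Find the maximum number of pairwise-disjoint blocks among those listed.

S1, S2, S3 are pairwise disjoint (S1={N3,N5}; S2={N4,N6,N7}; S3={N1,N2}).
Every remaining block overlaps one of these, and no 4 of the listed blocks are pairwise disjoint, so 3 is the maximum.

3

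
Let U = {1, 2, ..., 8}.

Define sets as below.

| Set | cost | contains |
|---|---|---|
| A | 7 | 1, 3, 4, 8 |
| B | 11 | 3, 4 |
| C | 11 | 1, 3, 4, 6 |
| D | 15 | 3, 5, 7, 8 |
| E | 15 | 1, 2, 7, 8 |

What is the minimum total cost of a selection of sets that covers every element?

41

C, D, E together cover every element (C ∪ D ∪ E = {1, 2, 3, 4, 5, 6, 7, 8}); total cost 11 + 15 + 15 = 41.
The greedy pick A, D, C, E costs 48; no covering selection beats 41.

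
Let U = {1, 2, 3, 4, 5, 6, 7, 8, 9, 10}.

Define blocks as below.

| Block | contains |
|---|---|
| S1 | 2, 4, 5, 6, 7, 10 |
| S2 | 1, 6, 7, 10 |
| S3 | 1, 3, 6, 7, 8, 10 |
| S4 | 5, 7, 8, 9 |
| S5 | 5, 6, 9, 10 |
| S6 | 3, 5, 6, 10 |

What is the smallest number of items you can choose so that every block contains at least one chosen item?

2

The 2 items {7, 10} hit every block.
No single item lies in every block, so at least 2 are needed and 2 is optimal.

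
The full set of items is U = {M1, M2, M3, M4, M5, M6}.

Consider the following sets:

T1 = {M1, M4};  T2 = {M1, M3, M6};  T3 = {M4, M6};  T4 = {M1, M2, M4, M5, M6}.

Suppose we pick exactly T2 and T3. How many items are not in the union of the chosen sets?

2

Union of T2, T3 = {M1, M3, M4, M6}.
Not covered: M2, M5 — 2 items.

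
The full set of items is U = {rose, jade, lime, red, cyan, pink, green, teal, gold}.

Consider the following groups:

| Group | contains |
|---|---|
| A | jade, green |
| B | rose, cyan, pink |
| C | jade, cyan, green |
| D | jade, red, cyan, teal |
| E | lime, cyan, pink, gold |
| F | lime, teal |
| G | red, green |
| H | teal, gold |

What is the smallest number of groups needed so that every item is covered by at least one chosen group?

4

A and B and D and E together: A ∪ B ∪ D ∪ E = {rose, jade, lime, red, cyan, pink, green, teal, gold} — every item is covered.
No 3 of the 8 groups cover everything (all 56 combinations miss at least one item), so 4 is optimal.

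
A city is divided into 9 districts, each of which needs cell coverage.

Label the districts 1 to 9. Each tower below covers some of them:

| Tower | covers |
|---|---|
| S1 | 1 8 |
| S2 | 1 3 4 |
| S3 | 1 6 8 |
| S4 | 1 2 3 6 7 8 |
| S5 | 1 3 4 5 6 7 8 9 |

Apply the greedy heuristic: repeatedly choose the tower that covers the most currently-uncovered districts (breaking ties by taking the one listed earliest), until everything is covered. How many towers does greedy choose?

2

Greedy: pick S5 (covers 8 new) → pick S4 (covers 1 new). Total picks: 2.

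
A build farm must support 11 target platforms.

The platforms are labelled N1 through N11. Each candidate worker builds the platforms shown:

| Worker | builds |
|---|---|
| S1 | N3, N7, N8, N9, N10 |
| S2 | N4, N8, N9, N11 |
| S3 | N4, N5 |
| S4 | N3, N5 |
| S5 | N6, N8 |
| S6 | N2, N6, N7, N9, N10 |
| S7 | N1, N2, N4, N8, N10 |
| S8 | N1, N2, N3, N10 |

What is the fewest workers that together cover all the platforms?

S2 and S4 and S6 and S8 together: S2 ∪ S4 ∪ S6 ∪ S8 = {N1, N2, N3, N4, N5, N6, N7, N8, N9, N10, N11} — every platform is covered.
No 3 of the 8 workers cover everything (all 56 combinations miss at least one platform), so 4 is optimal.

4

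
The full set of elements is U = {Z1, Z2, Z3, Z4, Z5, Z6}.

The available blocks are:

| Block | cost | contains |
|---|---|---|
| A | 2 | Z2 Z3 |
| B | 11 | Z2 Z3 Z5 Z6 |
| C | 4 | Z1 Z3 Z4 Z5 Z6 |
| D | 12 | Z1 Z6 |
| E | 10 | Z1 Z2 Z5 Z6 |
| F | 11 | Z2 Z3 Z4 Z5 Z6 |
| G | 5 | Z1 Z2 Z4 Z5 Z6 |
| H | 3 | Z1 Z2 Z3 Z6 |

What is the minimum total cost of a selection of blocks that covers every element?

A, C together cover every element (A ∪ C = {Z1, Z2, Z3, Z4, Z5, Z6}); total cost 2 + 4 = 6.
The greedy pick H, C costs 7; no covering selection beats 6.

6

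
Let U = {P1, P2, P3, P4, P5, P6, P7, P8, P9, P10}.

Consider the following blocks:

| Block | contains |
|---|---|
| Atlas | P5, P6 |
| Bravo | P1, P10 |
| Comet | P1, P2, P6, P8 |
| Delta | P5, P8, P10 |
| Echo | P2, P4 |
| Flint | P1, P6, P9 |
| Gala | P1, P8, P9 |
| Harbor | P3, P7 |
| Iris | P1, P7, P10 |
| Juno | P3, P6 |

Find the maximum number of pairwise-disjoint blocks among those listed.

4

Atlas, Bravo, Echo, Harbor are pairwise disjoint (Atlas={P5,P6}; Bravo={P1,P10}; Echo={P2,P4}; Harbor={P3,P7}).
Every remaining block overlaps one of these, and no 5 of the listed blocks are pairwise disjoint, so 4 is the maximum.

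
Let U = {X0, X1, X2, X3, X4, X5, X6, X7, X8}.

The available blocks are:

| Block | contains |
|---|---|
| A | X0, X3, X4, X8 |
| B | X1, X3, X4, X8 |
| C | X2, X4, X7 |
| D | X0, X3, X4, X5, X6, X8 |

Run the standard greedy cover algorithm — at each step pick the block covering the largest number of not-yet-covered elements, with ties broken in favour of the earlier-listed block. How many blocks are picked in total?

Greedy: pick D (covers 6 new) → pick C (covers 2 new) → pick B (covers 1 new). Total picks: 3.

3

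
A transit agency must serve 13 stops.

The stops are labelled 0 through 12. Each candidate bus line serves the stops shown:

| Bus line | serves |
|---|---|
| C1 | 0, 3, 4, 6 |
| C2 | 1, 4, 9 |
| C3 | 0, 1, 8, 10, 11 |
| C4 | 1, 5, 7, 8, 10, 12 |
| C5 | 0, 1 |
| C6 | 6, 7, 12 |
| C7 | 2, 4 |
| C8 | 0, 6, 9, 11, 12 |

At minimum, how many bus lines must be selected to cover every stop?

C1 and C4 and C7 and C8 together: C1 ∪ C4 ∪ C7 ∪ C8 = {0, 1, 2, 3, 4, 5, 6, 7, 8, 9, 10, 11, 12} — every stop is covered.
No 3 of the 8 bus lines cover everything (all 56 combinations miss at least one stop), so 4 is optimal.

4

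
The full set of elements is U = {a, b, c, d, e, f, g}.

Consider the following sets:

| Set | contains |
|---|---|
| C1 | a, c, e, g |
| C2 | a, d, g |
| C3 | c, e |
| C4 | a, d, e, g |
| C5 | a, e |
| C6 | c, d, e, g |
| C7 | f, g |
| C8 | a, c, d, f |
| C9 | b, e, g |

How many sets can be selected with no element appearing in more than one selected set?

C3, C7 are pairwise disjoint (C3={c,e}; C7={f,g}).
Every remaining set overlaps one of these, and no 3 of the listed sets are pairwise disjoint, so 2 is the maximum.

2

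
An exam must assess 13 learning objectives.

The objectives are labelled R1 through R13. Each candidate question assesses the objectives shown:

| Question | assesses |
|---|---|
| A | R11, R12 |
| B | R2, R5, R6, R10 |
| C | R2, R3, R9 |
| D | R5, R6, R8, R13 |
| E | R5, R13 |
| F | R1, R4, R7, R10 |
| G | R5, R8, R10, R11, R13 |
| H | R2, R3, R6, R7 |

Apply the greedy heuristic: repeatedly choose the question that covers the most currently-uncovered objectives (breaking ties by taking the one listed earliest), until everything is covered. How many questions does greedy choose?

Greedy: pick G (covers 5 new) → pick H (covers 4 new) → pick F (covers 2 new) → pick A (covers 1 new) → pick C (covers 1 new). Total picks: 5.
(The true minimum cover uses only 4 questions, so greedy is not optimal here.)

5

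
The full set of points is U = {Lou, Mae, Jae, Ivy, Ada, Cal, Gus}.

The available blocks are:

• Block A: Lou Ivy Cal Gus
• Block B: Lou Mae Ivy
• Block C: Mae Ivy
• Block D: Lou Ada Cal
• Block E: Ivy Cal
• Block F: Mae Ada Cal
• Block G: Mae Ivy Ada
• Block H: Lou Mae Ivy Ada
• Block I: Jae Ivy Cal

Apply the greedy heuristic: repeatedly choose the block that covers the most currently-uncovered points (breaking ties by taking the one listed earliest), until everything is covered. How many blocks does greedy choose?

3

Greedy: pick A (covers 4 new) → pick F (covers 2 new) → pick I (covers 1 new). Total picks: 3.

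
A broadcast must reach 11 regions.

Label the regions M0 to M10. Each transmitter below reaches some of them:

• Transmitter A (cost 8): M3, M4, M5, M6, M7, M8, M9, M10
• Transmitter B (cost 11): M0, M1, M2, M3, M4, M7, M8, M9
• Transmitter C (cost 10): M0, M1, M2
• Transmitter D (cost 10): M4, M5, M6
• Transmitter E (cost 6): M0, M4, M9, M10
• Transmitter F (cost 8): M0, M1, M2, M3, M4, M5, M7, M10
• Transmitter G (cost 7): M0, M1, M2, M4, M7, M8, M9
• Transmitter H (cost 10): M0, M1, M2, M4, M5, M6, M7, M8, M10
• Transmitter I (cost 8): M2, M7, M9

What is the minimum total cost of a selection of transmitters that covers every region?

15

A, G together cover every region (A ∪ G = {M0, M1, M2, M3, M4, M5, M6, M7, M8, M9, M10}); total cost 8 + 7 = 15.
No covering selection has total cost below 15.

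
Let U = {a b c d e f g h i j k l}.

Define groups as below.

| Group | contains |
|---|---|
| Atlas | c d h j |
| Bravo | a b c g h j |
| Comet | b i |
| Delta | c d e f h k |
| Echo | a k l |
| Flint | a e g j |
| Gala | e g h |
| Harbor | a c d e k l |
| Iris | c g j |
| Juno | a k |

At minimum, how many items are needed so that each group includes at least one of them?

The 4 items {e, i, j, k} hit every group.
No choice of 3 items meets every group, so 4 is the minimum.

4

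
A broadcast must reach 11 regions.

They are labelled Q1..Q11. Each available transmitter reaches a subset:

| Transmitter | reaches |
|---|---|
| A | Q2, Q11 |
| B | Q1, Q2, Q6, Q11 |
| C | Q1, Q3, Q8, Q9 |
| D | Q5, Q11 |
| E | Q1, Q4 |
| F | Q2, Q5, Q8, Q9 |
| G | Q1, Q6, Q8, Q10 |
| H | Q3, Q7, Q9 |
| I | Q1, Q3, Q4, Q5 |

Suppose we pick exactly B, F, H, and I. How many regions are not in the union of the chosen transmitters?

1

Union of B, F, H, I = {Q1, Q2, Q3, Q4, Q5, Q6, Q7, Q8, Q9, Q11}.
Not covered: Q10 — 1 region.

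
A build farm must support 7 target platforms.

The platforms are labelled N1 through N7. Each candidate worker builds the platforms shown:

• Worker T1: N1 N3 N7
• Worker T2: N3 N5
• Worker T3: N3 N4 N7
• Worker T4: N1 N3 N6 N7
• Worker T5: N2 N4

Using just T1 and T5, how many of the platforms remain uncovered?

Union of T1, T5 = {N1, N2, N3, N4, N7}.
Not covered: N5, N6 — 2 platforms.

2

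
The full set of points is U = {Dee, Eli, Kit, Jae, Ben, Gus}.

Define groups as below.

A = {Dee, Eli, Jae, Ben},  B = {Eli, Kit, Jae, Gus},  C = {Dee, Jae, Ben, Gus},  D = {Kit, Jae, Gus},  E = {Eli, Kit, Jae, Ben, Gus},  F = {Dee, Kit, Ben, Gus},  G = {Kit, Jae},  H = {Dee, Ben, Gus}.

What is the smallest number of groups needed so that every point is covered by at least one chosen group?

A and D cover everything between them: the union {Dee, Eli, Kit, Jae, Ben, Gus} is all of U.
No single group has all 6 points (the largest, E, has 5), so 2 is optimal.

2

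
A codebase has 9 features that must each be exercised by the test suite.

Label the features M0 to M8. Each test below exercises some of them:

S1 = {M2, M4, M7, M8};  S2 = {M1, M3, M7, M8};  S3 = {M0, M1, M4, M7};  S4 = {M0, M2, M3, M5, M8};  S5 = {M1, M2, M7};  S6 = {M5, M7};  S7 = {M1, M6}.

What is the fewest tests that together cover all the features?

S3 and S4 and S7 together: S3 ∪ S4 ∪ S7 = {M0, M1, M2, M3, M4, M5, M6, M7, M8} — every feature is covered.
Only S7 contains M6, so S7 is forced; the remaining 7 features need at least 2 more tests (each remaining test adds at most 5) — so at least 3 tests are needed, and 3 is optimal.

3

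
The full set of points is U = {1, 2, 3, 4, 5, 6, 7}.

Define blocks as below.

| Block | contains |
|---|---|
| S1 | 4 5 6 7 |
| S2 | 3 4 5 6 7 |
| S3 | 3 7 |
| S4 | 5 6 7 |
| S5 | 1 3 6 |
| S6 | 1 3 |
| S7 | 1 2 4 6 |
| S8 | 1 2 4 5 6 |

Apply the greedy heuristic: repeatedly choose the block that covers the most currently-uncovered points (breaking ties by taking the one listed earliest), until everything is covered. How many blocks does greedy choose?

Greedy: pick S2 (covers 5 new) → pick S7 (covers 2 new). Total picks: 2.

2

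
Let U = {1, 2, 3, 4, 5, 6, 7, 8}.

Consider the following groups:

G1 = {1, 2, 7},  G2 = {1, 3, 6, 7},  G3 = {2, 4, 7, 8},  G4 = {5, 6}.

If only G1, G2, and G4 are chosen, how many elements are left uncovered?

Union of G1, G2, G4 = {1, 2, 3, 5, 6, 7}.
Not covered: 4, 8 — 2 elements.

2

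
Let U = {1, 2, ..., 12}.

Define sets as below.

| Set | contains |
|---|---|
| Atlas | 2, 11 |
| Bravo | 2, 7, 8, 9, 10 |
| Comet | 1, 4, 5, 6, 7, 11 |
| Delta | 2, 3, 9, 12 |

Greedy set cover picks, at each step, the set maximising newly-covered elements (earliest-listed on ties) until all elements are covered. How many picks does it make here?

3

Greedy: pick Comet (covers 6 new) → pick Bravo (covers 4 new) → pick Delta (covers 2 new). Total picks: 3.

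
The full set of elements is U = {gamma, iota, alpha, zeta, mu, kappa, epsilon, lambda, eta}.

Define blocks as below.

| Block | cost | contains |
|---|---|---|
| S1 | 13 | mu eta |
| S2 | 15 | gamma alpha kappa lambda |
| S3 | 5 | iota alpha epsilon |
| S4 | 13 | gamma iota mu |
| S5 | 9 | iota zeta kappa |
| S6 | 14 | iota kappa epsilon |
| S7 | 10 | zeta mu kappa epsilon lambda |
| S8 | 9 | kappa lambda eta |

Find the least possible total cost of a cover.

S3, S4, S5, S8 together cover every element (S3 ∪ S4 ∪ S5 ∪ S8 = {gamma, iota, alpha, zeta, mu, kappa, epsilon, lambda, eta}); total cost 5 + 13 + 9 + 9 = 36.
The greedy pick S3, S7, S8, S4 costs 37; no covering selection beats 36.

36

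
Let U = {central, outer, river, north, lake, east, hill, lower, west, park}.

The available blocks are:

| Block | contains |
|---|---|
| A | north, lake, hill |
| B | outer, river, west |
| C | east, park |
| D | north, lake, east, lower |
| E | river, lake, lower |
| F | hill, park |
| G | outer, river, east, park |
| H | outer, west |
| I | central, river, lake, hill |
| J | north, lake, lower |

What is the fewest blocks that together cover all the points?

4

B, D, F, and I cover everything between them: the union {central, outer, river, north, lake, east, hill, lower, west, park} is all of U.
No 3 of the 10 blocks cover everything (all 120 combinations miss at least one point), so 4 is optimal.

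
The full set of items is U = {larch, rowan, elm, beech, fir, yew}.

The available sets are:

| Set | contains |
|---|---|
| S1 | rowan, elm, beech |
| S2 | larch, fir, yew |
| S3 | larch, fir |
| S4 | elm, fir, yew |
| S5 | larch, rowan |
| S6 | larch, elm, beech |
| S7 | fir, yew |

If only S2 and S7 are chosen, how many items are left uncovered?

3

Union of S2, S7 = {larch, fir, yew}.
Not covered: rowan, elm, beech — 3 items.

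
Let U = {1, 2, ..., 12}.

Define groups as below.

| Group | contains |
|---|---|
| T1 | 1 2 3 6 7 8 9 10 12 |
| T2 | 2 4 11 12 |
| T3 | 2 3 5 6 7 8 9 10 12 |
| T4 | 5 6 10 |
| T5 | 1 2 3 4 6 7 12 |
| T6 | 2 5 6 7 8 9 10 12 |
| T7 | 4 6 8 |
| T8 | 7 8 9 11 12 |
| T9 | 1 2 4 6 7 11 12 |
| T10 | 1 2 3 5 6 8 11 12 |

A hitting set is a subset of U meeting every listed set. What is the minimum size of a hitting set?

Take H = {6, 11}. Each listed group contains at least one of these, so H is a hitting set of size 2.
The groups T2, T4 are pairwise disjoint, so any hitting set needs a separate element for each — at least 2. Hence 2 is optimal.

2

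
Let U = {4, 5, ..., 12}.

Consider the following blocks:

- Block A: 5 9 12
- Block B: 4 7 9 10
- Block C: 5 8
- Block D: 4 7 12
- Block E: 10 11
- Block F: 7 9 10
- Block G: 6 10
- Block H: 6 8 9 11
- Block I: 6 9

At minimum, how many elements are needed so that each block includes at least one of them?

The 4 elements {5, 7, 9, 10} hit every block.
The blocks C, D, E, I are pairwise disjoint, so any hitting set needs a separate element for each — at least 4. Hence 4 is optimal.

4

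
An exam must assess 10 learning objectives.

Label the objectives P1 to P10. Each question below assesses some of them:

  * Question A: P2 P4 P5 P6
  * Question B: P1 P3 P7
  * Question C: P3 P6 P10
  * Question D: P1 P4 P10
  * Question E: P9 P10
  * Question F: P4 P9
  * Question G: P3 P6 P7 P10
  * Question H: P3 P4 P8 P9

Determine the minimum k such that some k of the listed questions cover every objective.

4

Take {A, B, C, H}. Their union is {P1, P2, P3, P4, P5, P6, P7, P8, P9, P10}, which is all 10 objectives.
No 3 of the 8 questions cover everything (all 56 combinations miss at least one objective), so 4 is optimal.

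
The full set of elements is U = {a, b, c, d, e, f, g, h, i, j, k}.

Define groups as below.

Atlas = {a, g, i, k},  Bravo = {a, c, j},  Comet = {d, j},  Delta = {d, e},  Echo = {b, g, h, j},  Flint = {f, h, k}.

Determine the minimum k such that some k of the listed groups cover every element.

5

Atlas and Bravo and Delta and Echo and Flint together: Atlas ∪ Bravo ∪ Delta ∪ Echo ∪ Flint = {a, b, c, d, e, f, g, h, i, j, k} — every element is covered.
No 4 of the 6 groups cover everything (all 15 combinations miss at least one element), so 5 is optimal.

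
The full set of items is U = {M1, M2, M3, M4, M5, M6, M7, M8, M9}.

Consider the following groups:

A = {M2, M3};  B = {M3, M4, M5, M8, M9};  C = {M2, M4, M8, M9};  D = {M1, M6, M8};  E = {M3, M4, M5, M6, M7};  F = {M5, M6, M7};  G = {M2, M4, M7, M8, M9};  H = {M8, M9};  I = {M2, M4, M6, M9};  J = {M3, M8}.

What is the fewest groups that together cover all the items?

3

Take {D, E, I}. Their union is {M1, M2, M3, M4, M5, M6, M7, M8, M9}, which is all 9 items.
Only D contains M1, so D is forced; the remaining 6 items need at least 2 more groups (each remaining group adds at most 4) — so at least 3 groups are needed, and 3 is optimal.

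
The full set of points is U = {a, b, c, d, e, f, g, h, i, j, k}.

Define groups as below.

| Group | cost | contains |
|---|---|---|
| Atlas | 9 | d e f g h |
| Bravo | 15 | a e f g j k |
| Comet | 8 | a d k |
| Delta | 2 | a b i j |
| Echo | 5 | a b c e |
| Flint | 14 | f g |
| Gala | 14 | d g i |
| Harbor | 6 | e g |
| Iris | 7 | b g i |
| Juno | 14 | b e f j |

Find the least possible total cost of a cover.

24

Atlas, Comet, Delta, Echo together cover every point (Atlas ∪ Comet ∪ Delta ∪ Echo = {a, b, c, d, e, f, g, h, i, j, k}); total cost 9 + 8 + 2 + 5 = 24.
No covering selection has total cost below 24.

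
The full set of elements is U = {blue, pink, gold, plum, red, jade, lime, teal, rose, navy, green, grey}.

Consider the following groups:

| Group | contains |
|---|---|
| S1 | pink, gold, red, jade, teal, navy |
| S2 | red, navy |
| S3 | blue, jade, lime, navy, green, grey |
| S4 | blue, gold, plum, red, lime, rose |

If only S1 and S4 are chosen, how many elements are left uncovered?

Union of S1, S4 = {blue, pink, gold, plum, red, jade, lime, teal, rose, navy}.
Not covered: green, grey — 2 elements.

2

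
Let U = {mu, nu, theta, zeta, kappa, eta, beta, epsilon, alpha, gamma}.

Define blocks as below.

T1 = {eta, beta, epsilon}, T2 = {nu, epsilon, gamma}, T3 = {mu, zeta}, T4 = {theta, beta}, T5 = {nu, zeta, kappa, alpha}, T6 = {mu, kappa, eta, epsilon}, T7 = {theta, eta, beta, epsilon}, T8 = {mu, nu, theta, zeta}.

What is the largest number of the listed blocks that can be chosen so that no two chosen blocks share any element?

3

T2, T3, T4 are pairwise disjoint (T2={nu,epsilon,gamma}; T3={mu,zeta}; T4={theta,beta}).
Every remaining block overlaps one of these, and no 4 of the listed blocks are pairwise disjoint, so 3 is the maximum.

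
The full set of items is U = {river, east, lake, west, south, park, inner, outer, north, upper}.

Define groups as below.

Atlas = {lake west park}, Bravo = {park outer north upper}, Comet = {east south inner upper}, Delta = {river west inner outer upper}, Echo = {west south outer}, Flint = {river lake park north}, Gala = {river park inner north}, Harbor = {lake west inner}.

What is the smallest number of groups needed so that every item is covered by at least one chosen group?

Comet and Echo and Flint together: Comet ∪ Echo ∪ Flint = {river, east, lake, west, south, park, inner, outer, north, upper} — every item is covered.
Only Comet contains east, so Comet is forced; the remaining 6 items need at least 2 more groups (each remaining group adds at most 4) — so at least 3 groups are needed, and 3 is optimal.

3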